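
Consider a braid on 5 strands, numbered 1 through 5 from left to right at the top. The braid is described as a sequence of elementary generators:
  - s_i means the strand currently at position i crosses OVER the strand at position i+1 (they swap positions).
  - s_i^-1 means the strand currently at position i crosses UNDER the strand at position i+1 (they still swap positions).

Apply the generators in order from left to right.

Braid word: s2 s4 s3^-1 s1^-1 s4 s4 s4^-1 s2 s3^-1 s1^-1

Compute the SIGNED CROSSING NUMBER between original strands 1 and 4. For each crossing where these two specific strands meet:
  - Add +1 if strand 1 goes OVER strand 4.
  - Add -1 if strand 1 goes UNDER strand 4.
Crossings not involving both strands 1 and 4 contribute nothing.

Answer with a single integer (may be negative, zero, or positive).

Answer: -1

Derivation:
Gen 1: crossing 2x3. Both 1&4? no. Sum: 0
Gen 2: crossing 4x5. Both 1&4? no. Sum: 0
Gen 3: crossing 2x5. Both 1&4? no. Sum: 0
Gen 4: crossing 1x3. Both 1&4? no. Sum: 0
Gen 5: crossing 2x4. Both 1&4? no. Sum: 0
Gen 6: crossing 4x2. Both 1&4? no. Sum: 0
Gen 7: crossing 2x4. Both 1&4? no. Sum: 0
Gen 8: crossing 1x5. Both 1&4? no. Sum: 0
Gen 9: 1 under 4. Both 1&4? yes. Contrib: -1. Sum: -1
Gen 10: crossing 3x5. Both 1&4? no. Sum: -1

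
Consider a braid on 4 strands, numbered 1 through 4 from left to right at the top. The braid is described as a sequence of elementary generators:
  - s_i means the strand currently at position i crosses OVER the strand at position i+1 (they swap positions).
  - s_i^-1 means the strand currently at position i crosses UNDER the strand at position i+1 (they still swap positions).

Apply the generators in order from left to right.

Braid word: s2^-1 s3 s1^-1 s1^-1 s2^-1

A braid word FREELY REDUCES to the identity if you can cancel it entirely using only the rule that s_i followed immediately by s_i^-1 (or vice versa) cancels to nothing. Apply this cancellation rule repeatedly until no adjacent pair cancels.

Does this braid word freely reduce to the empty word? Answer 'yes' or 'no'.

Answer: no

Derivation:
Gen 1 (s2^-1): push. Stack: [s2^-1]
Gen 2 (s3): push. Stack: [s2^-1 s3]
Gen 3 (s1^-1): push. Stack: [s2^-1 s3 s1^-1]
Gen 4 (s1^-1): push. Stack: [s2^-1 s3 s1^-1 s1^-1]
Gen 5 (s2^-1): push. Stack: [s2^-1 s3 s1^-1 s1^-1 s2^-1]
Reduced word: s2^-1 s3 s1^-1 s1^-1 s2^-1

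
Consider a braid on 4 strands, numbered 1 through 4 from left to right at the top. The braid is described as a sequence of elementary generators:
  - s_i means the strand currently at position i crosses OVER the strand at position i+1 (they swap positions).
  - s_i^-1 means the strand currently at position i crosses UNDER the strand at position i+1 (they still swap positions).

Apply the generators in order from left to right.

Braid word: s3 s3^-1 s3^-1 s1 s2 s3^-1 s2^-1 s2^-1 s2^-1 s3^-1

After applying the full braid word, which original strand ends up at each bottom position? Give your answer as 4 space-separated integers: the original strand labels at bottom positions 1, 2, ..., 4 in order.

Answer: 2 3 1 4

Derivation:
Gen 1 (s3): strand 3 crosses over strand 4. Perm now: [1 2 4 3]
Gen 2 (s3^-1): strand 4 crosses under strand 3. Perm now: [1 2 3 4]
Gen 3 (s3^-1): strand 3 crosses under strand 4. Perm now: [1 2 4 3]
Gen 4 (s1): strand 1 crosses over strand 2. Perm now: [2 1 4 3]
Gen 5 (s2): strand 1 crosses over strand 4. Perm now: [2 4 1 3]
Gen 6 (s3^-1): strand 1 crosses under strand 3. Perm now: [2 4 3 1]
Gen 7 (s2^-1): strand 4 crosses under strand 3. Perm now: [2 3 4 1]
Gen 8 (s2^-1): strand 3 crosses under strand 4. Perm now: [2 4 3 1]
Gen 9 (s2^-1): strand 4 crosses under strand 3. Perm now: [2 3 4 1]
Gen 10 (s3^-1): strand 4 crosses under strand 1. Perm now: [2 3 1 4]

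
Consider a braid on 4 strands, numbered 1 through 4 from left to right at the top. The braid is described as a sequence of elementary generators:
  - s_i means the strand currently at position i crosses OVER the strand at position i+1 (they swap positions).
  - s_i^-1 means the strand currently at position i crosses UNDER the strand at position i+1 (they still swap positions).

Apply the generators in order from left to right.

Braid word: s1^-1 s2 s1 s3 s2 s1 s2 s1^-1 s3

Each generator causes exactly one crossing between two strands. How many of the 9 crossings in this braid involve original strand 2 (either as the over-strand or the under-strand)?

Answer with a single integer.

Answer: 5

Derivation:
Gen 1: crossing 1x2. Involves strand 2? yes. Count so far: 1
Gen 2: crossing 1x3. Involves strand 2? no. Count so far: 1
Gen 3: crossing 2x3. Involves strand 2? yes. Count so far: 2
Gen 4: crossing 1x4. Involves strand 2? no. Count so far: 2
Gen 5: crossing 2x4. Involves strand 2? yes. Count so far: 3
Gen 6: crossing 3x4. Involves strand 2? no. Count so far: 3
Gen 7: crossing 3x2. Involves strand 2? yes. Count so far: 4
Gen 8: crossing 4x2. Involves strand 2? yes. Count so far: 5
Gen 9: crossing 3x1. Involves strand 2? no. Count so far: 5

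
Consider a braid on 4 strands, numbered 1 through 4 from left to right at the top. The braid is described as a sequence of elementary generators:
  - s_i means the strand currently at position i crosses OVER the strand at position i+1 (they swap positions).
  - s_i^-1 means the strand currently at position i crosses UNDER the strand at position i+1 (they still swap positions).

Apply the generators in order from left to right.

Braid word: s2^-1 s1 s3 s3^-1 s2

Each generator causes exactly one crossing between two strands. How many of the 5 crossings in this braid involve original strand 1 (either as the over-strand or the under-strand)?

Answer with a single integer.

Answer: 2

Derivation:
Gen 1: crossing 2x3. Involves strand 1? no. Count so far: 0
Gen 2: crossing 1x3. Involves strand 1? yes. Count so far: 1
Gen 3: crossing 2x4. Involves strand 1? no. Count so far: 1
Gen 4: crossing 4x2. Involves strand 1? no. Count so far: 1
Gen 5: crossing 1x2. Involves strand 1? yes. Count so far: 2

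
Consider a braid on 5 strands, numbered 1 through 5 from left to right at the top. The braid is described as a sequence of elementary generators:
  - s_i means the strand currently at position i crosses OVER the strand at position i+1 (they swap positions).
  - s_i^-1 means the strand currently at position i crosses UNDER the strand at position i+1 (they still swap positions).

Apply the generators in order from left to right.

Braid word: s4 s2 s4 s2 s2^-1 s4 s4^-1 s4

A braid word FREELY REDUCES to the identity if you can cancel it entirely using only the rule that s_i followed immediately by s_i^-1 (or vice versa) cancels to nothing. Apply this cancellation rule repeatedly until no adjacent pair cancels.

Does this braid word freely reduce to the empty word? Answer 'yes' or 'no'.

Answer: no

Derivation:
Gen 1 (s4): push. Stack: [s4]
Gen 2 (s2): push. Stack: [s4 s2]
Gen 3 (s4): push. Stack: [s4 s2 s4]
Gen 4 (s2): push. Stack: [s4 s2 s4 s2]
Gen 5 (s2^-1): cancels prior s2. Stack: [s4 s2 s4]
Gen 6 (s4): push. Stack: [s4 s2 s4 s4]
Gen 7 (s4^-1): cancels prior s4. Stack: [s4 s2 s4]
Gen 8 (s4): push. Stack: [s4 s2 s4 s4]
Reduced word: s4 s2 s4 s4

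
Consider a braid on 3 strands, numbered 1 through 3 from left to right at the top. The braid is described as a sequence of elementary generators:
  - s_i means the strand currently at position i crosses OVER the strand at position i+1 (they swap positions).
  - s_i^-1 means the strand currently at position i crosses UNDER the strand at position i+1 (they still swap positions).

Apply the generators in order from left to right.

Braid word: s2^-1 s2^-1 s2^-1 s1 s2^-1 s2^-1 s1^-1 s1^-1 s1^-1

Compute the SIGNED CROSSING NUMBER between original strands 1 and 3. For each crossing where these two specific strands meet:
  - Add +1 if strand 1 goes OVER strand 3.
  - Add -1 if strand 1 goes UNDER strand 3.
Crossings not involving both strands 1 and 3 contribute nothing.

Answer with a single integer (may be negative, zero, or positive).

Gen 1: crossing 2x3. Both 1&3? no. Sum: 0
Gen 2: crossing 3x2. Both 1&3? no. Sum: 0
Gen 3: crossing 2x3. Both 1&3? no. Sum: 0
Gen 4: 1 over 3. Both 1&3? yes. Contrib: +1. Sum: 1
Gen 5: crossing 1x2. Both 1&3? no. Sum: 1
Gen 6: crossing 2x1. Both 1&3? no. Sum: 1
Gen 7: 3 under 1. Both 1&3? yes. Contrib: +1. Sum: 2
Gen 8: 1 under 3. Both 1&3? yes. Contrib: -1. Sum: 1
Gen 9: 3 under 1. Both 1&3? yes. Contrib: +1. Sum: 2

Answer: 2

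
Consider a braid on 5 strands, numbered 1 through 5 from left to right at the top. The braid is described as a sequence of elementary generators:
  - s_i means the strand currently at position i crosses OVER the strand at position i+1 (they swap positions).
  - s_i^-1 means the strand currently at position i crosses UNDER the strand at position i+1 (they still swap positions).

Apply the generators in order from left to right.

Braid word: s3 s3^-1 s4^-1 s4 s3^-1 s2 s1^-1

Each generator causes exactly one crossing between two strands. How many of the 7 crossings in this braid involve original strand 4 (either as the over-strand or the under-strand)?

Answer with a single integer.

Answer: 7

Derivation:
Gen 1: crossing 3x4. Involves strand 4? yes. Count so far: 1
Gen 2: crossing 4x3. Involves strand 4? yes. Count so far: 2
Gen 3: crossing 4x5. Involves strand 4? yes. Count so far: 3
Gen 4: crossing 5x4. Involves strand 4? yes. Count so far: 4
Gen 5: crossing 3x4. Involves strand 4? yes. Count so far: 5
Gen 6: crossing 2x4. Involves strand 4? yes. Count so far: 6
Gen 7: crossing 1x4. Involves strand 4? yes. Count so far: 7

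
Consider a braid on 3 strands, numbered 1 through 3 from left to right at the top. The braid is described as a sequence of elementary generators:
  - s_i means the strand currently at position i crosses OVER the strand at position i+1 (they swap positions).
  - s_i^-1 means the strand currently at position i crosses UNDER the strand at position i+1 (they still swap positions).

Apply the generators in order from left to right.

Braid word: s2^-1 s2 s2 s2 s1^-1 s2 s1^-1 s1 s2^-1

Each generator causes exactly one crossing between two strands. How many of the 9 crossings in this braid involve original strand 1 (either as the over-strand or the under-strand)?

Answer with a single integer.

Answer: 3

Derivation:
Gen 1: crossing 2x3. Involves strand 1? no. Count so far: 0
Gen 2: crossing 3x2. Involves strand 1? no. Count so far: 0
Gen 3: crossing 2x3. Involves strand 1? no. Count so far: 0
Gen 4: crossing 3x2. Involves strand 1? no. Count so far: 0
Gen 5: crossing 1x2. Involves strand 1? yes. Count so far: 1
Gen 6: crossing 1x3. Involves strand 1? yes. Count so far: 2
Gen 7: crossing 2x3. Involves strand 1? no. Count so far: 2
Gen 8: crossing 3x2. Involves strand 1? no. Count so far: 2
Gen 9: crossing 3x1. Involves strand 1? yes. Count so far: 3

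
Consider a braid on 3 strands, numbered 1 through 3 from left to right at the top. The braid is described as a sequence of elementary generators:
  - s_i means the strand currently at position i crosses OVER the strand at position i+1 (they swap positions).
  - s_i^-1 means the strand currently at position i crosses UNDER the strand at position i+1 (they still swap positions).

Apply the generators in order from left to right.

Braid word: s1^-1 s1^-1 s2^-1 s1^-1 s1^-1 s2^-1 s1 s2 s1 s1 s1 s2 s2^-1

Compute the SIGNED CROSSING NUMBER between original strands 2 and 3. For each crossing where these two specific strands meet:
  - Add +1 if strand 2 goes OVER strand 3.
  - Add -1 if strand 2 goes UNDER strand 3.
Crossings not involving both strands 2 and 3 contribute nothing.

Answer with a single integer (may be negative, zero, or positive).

Gen 1: crossing 1x2. Both 2&3? no. Sum: 0
Gen 2: crossing 2x1. Both 2&3? no. Sum: 0
Gen 3: 2 under 3. Both 2&3? yes. Contrib: -1. Sum: -1
Gen 4: crossing 1x3. Both 2&3? no. Sum: -1
Gen 5: crossing 3x1. Both 2&3? no. Sum: -1
Gen 6: 3 under 2. Both 2&3? yes. Contrib: +1. Sum: 0
Gen 7: crossing 1x2. Both 2&3? no. Sum: 0
Gen 8: crossing 1x3. Both 2&3? no. Sum: 0
Gen 9: 2 over 3. Both 2&3? yes. Contrib: +1. Sum: 1
Gen 10: 3 over 2. Both 2&3? yes. Contrib: -1. Sum: 0
Gen 11: 2 over 3. Both 2&3? yes. Contrib: +1. Sum: 1
Gen 12: crossing 2x1. Both 2&3? no. Sum: 1
Gen 13: crossing 1x2. Both 2&3? no. Sum: 1

Answer: 1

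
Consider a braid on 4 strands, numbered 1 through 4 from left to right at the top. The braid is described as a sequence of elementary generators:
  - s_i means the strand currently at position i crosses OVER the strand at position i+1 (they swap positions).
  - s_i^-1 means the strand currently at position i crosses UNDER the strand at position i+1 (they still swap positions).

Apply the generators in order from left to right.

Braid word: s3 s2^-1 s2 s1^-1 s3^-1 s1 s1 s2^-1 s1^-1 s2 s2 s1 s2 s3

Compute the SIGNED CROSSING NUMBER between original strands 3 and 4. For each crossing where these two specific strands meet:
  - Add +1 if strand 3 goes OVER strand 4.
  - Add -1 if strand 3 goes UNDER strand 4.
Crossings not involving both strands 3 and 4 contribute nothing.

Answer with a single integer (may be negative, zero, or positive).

Answer: 3

Derivation:
Gen 1: 3 over 4. Both 3&4? yes. Contrib: +1. Sum: 1
Gen 2: crossing 2x4. Both 3&4? no. Sum: 1
Gen 3: crossing 4x2. Both 3&4? no. Sum: 1
Gen 4: crossing 1x2. Both 3&4? no. Sum: 1
Gen 5: 4 under 3. Both 3&4? yes. Contrib: +1. Sum: 2
Gen 6: crossing 2x1. Both 3&4? no. Sum: 2
Gen 7: crossing 1x2. Both 3&4? no. Sum: 2
Gen 8: crossing 1x3. Both 3&4? no. Sum: 2
Gen 9: crossing 2x3. Both 3&4? no. Sum: 2
Gen 10: crossing 2x1. Both 3&4? no. Sum: 2
Gen 11: crossing 1x2. Both 3&4? no. Sum: 2
Gen 12: crossing 3x2. Both 3&4? no. Sum: 2
Gen 13: crossing 3x1. Both 3&4? no. Sum: 2
Gen 14: 3 over 4. Both 3&4? yes. Contrib: +1. Sum: 3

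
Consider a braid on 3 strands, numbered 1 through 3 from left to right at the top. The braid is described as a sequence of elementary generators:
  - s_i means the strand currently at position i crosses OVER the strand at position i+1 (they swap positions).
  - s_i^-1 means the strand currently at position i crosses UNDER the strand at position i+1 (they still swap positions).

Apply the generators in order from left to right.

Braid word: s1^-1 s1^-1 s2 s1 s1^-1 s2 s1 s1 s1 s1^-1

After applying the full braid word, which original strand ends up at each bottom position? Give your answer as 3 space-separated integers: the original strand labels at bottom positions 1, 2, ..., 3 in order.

Gen 1 (s1^-1): strand 1 crosses under strand 2. Perm now: [2 1 3]
Gen 2 (s1^-1): strand 2 crosses under strand 1. Perm now: [1 2 3]
Gen 3 (s2): strand 2 crosses over strand 3. Perm now: [1 3 2]
Gen 4 (s1): strand 1 crosses over strand 3. Perm now: [3 1 2]
Gen 5 (s1^-1): strand 3 crosses under strand 1. Perm now: [1 3 2]
Gen 6 (s2): strand 3 crosses over strand 2. Perm now: [1 2 3]
Gen 7 (s1): strand 1 crosses over strand 2. Perm now: [2 1 3]
Gen 8 (s1): strand 2 crosses over strand 1. Perm now: [1 2 3]
Gen 9 (s1): strand 1 crosses over strand 2. Perm now: [2 1 3]
Gen 10 (s1^-1): strand 2 crosses under strand 1. Perm now: [1 2 3]

Answer: 1 2 3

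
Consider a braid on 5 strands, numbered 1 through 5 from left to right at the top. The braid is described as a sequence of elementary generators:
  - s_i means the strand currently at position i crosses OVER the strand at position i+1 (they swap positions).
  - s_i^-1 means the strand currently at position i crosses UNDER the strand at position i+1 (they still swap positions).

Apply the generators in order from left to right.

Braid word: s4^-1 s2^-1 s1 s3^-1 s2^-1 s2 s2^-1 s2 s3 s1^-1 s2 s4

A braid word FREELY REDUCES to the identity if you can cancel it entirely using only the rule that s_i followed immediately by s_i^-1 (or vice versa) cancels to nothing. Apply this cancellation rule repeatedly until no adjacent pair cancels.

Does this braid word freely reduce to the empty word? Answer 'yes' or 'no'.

Answer: yes

Derivation:
Gen 1 (s4^-1): push. Stack: [s4^-1]
Gen 2 (s2^-1): push. Stack: [s4^-1 s2^-1]
Gen 3 (s1): push. Stack: [s4^-1 s2^-1 s1]
Gen 4 (s3^-1): push. Stack: [s4^-1 s2^-1 s1 s3^-1]
Gen 5 (s2^-1): push. Stack: [s4^-1 s2^-1 s1 s3^-1 s2^-1]
Gen 6 (s2): cancels prior s2^-1. Stack: [s4^-1 s2^-1 s1 s3^-1]
Gen 7 (s2^-1): push. Stack: [s4^-1 s2^-1 s1 s3^-1 s2^-1]
Gen 8 (s2): cancels prior s2^-1. Stack: [s4^-1 s2^-1 s1 s3^-1]
Gen 9 (s3): cancels prior s3^-1. Stack: [s4^-1 s2^-1 s1]
Gen 10 (s1^-1): cancels prior s1. Stack: [s4^-1 s2^-1]
Gen 11 (s2): cancels prior s2^-1. Stack: [s4^-1]
Gen 12 (s4): cancels prior s4^-1. Stack: []
Reduced word: (empty)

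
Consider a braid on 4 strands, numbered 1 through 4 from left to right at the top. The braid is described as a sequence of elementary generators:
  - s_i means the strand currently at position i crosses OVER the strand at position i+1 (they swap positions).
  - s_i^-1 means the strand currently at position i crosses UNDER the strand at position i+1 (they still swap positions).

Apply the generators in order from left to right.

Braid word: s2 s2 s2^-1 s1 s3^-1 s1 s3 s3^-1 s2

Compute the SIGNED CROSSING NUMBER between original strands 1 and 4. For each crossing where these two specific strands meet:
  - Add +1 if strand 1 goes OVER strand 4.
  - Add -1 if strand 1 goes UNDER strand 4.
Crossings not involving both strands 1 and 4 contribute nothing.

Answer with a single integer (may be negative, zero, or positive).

Answer: 0

Derivation:
Gen 1: crossing 2x3. Both 1&4? no. Sum: 0
Gen 2: crossing 3x2. Both 1&4? no. Sum: 0
Gen 3: crossing 2x3. Both 1&4? no. Sum: 0
Gen 4: crossing 1x3. Both 1&4? no. Sum: 0
Gen 5: crossing 2x4. Both 1&4? no. Sum: 0
Gen 6: crossing 3x1. Both 1&4? no. Sum: 0
Gen 7: crossing 4x2. Both 1&4? no. Sum: 0
Gen 8: crossing 2x4. Both 1&4? no. Sum: 0
Gen 9: crossing 3x4. Both 1&4? no. Sum: 0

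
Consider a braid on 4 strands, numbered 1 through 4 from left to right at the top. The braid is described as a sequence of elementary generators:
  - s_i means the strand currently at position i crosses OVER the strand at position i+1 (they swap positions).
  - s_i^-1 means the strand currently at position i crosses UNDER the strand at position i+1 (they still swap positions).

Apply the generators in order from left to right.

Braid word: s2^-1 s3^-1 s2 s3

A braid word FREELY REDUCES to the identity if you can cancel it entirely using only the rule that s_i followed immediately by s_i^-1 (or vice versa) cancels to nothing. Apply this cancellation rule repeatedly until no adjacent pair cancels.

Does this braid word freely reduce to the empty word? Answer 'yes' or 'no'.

Answer: no

Derivation:
Gen 1 (s2^-1): push. Stack: [s2^-1]
Gen 2 (s3^-1): push. Stack: [s2^-1 s3^-1]
Gen 3 (s2): push. Stack: [s2^-1 s3^-1 s2]
Gen 4 (s3): push. Stack: [s2^-1 s3^-1 s2 s3]
Reduced word: s2^-1 s3^-1 s2 s3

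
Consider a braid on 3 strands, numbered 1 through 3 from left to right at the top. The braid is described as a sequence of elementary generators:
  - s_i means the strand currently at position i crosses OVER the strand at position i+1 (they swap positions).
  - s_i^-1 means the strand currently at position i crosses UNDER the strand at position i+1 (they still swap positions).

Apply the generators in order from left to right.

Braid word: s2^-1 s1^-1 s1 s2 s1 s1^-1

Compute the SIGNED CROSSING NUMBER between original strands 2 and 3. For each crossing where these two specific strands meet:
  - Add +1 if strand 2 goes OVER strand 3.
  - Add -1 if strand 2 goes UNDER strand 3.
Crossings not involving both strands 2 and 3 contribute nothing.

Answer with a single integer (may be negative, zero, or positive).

Gen 1: 2 under 3. Both 2&3? yes. Contrib: -1. Sum: -1
Gen 2: crossing 1x3. Both 2&3? no. Sum: -1
Gen 3: crossing 3x1. Both 2&3? no. Sum: -1
Gen 4: 3 over 2. Both 2&3? yes. Contrib: -1. Sum: -2
Gen 5: crossing 1x2. Both 2&3? no. Sum: -2
Gen 6: crossing 2x1. Both 2&3? no. Sum: -2

Answer: -2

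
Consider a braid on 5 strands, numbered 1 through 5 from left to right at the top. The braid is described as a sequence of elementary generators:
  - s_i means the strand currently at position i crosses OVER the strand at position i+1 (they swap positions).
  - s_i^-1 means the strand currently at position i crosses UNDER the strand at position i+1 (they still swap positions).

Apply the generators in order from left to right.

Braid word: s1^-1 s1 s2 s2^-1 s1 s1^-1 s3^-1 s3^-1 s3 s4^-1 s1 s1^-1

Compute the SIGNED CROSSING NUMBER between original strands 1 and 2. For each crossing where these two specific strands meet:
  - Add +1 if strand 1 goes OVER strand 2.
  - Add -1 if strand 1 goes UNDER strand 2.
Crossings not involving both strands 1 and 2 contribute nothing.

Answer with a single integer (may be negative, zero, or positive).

Answer: 2

Derivation:
Gen 1: 1 under 2. Both 1&2? yes. Contrib: -1. Sum: -1
Gen 2: 2 over 1. Both 1&2? yes. Contrib: -1. Sum: -2
Gen 3: crossing 2x3. Both 1&2? no. Sum: -2
Gen 4: crossing 3x2. Both 1&2? no. Sum: -2
Gen 5: 1 over 2. Both 1&2? yes. Contrib: +1. Sum: -1
Gen 6: 2 under 1. Both 1&2? yes. Contrib: +1. Sum: 0
Gen 7: crossing 3x4. Both 1&2? no. Sum: 0
Gen 8: crossing 4x3. Both 1&2? no. Sum: 0
Gen 9: crossing 3x4. Both 1&2? no. Sum: 0
Gen 10: crossing 3x5. Both 1&2? no. Sum: 0
Gen 11: 1 over 2. Both 1&2? yes. Contrib: +1. Sum: 1
Gen 12: 2 under 1. Both 1&2? yes. Contrib: +1. Sum: 2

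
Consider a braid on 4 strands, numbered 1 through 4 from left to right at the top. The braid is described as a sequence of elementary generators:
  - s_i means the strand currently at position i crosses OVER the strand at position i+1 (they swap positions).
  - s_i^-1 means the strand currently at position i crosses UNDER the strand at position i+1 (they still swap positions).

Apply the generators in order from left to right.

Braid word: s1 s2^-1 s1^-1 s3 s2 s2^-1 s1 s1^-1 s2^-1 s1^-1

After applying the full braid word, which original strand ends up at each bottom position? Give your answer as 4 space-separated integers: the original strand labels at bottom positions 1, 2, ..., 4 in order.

Gen 1 (s1): strand 1 crosses over strand 2. Perm now: [2 1 3 4]
Gen 2 (s2^-1): strand 1 crosses under strand 3. Perm now: [2 3 1 4]
Gen 3 (s1^-1): strand 2 crosses under strand 3. Perm now: [3 2 1 4]
Gen 4 (s3): strand 1 crosses over strand 4. Perm now: [3 2 4 1]
Gen 5 (s2): strand 2 crosses over strand 4. Perm now: [3 4 2 1]
Gen 6 (s2^-1): strand 4 crosses under strand 2. Perm now: [3 2 4 1]
Gen 7 (s1): strand 3 crosses over strand 2. Perm now: [2 3 4 1]
Gen 8 (s1^-1): strand 2 crosses under strand 3. Perm now: [3 2 4 1]
Gen 9 (s2^-1): strand 2 crosses under strand 4. Perm now: [3 4 2 1]
Gen 10 (s1^-1): strand 3 crosses under strand 4. Perm now: [4 3 2 1]

Answer: 4 3 2 1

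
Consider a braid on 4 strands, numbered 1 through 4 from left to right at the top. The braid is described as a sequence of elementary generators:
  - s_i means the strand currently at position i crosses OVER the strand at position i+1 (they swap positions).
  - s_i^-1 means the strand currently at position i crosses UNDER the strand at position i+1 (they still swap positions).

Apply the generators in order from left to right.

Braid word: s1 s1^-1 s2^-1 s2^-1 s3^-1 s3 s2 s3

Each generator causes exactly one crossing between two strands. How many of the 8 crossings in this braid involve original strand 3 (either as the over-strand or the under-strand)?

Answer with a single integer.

Gen 1: crossing 1x2. Involves strand 3? no. Count so far: 0
Gen 2: crossing 2x1. Involves strand 3? no. Count so far: 0
Gen 3: crossing 2x3. Involves strand 3? yes. Count so far: 1
Gen 4: crossing 3x2. Involves strand 3? yes. Count so far: 2
Gen 5: crossing 3x4. Involves strand 3? yes. Count so far: 3
Gen 6: crossing 4x3. Involves strand 3? yes. Count so far: 4
Gen 7: crossing 2x3. Involves strand 3? yes. Count so far: 5
Gen 8: crossing 2x4. Involves strand 3? no. Count so far: 5

Answer: 5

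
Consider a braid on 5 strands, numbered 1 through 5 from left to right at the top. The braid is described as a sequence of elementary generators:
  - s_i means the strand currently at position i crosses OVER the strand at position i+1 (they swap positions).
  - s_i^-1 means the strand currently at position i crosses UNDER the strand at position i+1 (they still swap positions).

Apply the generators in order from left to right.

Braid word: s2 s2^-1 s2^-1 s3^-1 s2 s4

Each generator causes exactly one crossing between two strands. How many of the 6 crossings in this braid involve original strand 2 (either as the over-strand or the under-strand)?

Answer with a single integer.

Gen 1: crossing 2x3. Involves strand 2? yes. Count so far: 1
Gen 2: crossing 3x2. Involves strand 2? yes. Count so far: 2
Gen 3: crossing 2x3. Involves strand 2? yes. Count so far: 3
Gen 4: crossing 2x4. Involves strand 2? yes. Count so far: 4
Gen 5: crossing 3x4. Involves strand 2? no. Count so far: 4
Gen 6: crossing 2x5. Involves strand 2? yes. Count so far: 5

Answer: 5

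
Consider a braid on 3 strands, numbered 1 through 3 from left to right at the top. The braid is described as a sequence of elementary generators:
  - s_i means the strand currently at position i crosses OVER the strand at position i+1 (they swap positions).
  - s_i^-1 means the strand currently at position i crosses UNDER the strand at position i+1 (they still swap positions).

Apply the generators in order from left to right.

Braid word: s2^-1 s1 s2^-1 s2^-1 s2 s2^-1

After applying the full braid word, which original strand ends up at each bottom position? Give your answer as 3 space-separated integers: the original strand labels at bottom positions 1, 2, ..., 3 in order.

Gen 1 (s2^-1): strand 2 crosses under strand 3. Perm now: [1 3 2]
Gen 2 (s1): strand 1 crosses over strand 3. Perm now: [3 1 2]
Gen 3 (s2^-1): strand 1 crosses under strand 2. Perm now: [3 2 1]
Gen 4 (s2^-1): strand 2 crosses under strand 1. Perm now: [3 1 2]
Gen 5 (s2): strand 1 crosses over strand 2. Perm now: [3 2 1]
Gen 6 (s2^-1): strand 2 crosses under strand 1. Perm now: [3 1 2]

Answer: 3 1 2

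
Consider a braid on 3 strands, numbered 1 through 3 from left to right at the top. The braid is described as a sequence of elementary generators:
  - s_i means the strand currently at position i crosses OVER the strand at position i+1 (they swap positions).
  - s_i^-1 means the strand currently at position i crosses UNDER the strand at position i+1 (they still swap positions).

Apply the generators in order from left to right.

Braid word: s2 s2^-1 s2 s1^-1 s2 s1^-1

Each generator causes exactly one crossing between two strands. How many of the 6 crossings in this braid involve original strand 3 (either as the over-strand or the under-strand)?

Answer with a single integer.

Gen 1: crossing 2x3. Involves strand 3? yes. Count so far: 1
Gen 2: crossing 3x2. Involves strand 3? yes. Count so far: 2
Gen 3: crossing 2x3. Involves strand 3? yes. Count so far: 3
Gen 4: crossing 1x3. Involves strand 3? yes. Count so far: 4
Gen 5: crossing 1x2. Involves strand 3? no. Count so far: 4
Gen 6: crossing 3x2. Involves strand 3? yes. Count so far: 5

Answer: 5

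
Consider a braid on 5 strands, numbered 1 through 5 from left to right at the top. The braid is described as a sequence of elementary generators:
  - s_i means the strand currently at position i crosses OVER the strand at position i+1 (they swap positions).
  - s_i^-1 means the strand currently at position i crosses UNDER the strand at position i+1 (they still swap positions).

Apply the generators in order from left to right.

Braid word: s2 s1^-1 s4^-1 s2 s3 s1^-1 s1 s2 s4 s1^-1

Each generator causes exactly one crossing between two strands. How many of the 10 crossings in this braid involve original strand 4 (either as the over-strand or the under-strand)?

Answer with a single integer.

Answer: 2

Derivation:
Gen 1: crossing 2x3. Involves strand 4? no. Count so far: 0
Gen 2: crossing 1x3. Involves strand 4? no. Count so far: 0
Gen 3: crossing 4x5. Involves strand 4? yes. Count so far: 1
Gen 4: crossing 1x2. Involves strand 4? no. Count so far: 1
Gen 5: crossing 1x5. Involves strand 4? no. Count so far: 1
Gen 6: crossing 3x2. Involves strand 4? no. Count so far: 1
Gen 7: crossing 2x3. Involves strand 4? no. Count so far: 1
Gen 8: crossing 2x5. Involves strand 4? no. Count so far: 1
Gen 9: crossing 1x4. Involves strand 4? yes. Count so far: 2
Gen 10: crossing 3x5. Involves strand 4? no. Count so far: 2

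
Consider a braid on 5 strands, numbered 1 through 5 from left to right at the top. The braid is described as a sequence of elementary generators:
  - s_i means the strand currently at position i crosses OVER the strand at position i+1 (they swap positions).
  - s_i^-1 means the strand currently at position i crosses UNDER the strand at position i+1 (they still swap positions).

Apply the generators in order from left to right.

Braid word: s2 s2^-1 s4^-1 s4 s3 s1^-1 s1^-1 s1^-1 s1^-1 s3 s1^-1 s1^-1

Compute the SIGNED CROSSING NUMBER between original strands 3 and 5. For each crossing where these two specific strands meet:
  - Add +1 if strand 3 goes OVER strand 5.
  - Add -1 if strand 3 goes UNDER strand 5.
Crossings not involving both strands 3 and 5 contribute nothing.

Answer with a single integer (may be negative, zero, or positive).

Gen 1: crossing 2x3. Both 3&5? no. Sum: 0
Gen 2: crossing 3x2. Both 3&5? no. Sum: 0
Gen 3: crossing 4x5. Both 3&5? no. Sum: 0
Gen 4: crossing 5x4. Both 3&5? no. Sum: 0
Gen 5: crossing 3x4. Both 3&5? no. Sum: 0
Gen 6: crossing 1x2. Both 3&5? no. Sum: 0
Gen 7: crossing 2x1. Both 3&5? no. Sum: 0
Gen 8: crossing 1x2. Both 3&5? no. Sum: 0
Gen 9: crossing 2x1. Both 3&5? no. Sum: 0
Gen 10: crossing 4x3. Both 3&5? no. Sum: 0
Gen 11: crossing 1x2. Both 3&5? no. Sum: 0
Gen 12: crossing 2x1. Both 3&5? no. Sum: 0

Answer: 0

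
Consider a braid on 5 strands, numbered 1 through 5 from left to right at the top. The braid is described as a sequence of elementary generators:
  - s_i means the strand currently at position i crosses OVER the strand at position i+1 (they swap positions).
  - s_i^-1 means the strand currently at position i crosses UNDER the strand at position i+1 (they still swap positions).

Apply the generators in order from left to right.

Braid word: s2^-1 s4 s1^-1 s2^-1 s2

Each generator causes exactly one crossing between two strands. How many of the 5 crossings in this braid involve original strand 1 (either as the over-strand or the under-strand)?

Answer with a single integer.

Answer: 3

Derivation:
Gen 1: crossing 2x3. Involves strand 1? no. Count so far: 0
Gen 2: crossing 4x5. Involves strand 1? no. Count so far: 0
Gen 3: crossing 1x3. Involves strand 1? yes. Count so far: 1
Gen 4: crossing 1x2. Involves strand 1? yes. Count so far: 2
Gen 5: crossing 2x1. Involves strand 1? yes. Count so far: 3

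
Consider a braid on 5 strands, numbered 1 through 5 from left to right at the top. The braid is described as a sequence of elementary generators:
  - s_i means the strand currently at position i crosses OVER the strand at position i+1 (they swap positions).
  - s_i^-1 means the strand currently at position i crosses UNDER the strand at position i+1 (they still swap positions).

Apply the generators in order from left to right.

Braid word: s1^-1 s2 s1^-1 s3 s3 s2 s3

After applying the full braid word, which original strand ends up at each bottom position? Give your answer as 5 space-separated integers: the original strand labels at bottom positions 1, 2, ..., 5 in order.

Answer: 3 1 4 2 5

Derivation:
Gen 1 (s1^-1): strand 1 crosses under strand 2. Perm now: [2 1 3 4 5]
Gen 2 (s2): strand 1 crosses over strand 3. Perm now: [2 3 1 4 5]
Gen 3 (s1^-1): strand 2 crosses under strand 3. Perm now: [3 2 1 4 5]
Gen 4 (s3): strand 1 crosses over strand 4. Perm now: [3 2 4 1 5]
Gen 5 (s3): strand 4 crosses over strand 1. Perm now: [3 2 1 4 5]
Gen 6 (s2): strand 2 crosses over strand 1. Perm now: [3 1 2 4 5]
Gen 7 (s3): strand 2 crosses over strand 4. Perm now: [3 1 4 2 5]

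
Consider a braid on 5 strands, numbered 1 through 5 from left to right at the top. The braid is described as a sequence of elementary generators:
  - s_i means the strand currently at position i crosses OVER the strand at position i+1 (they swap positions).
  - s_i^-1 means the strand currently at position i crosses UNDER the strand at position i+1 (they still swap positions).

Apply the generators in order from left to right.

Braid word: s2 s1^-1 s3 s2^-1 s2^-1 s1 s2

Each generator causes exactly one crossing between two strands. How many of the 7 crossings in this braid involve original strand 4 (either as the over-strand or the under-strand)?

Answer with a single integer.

Answer: 4

Derivation:
Gen 1: crossing 2x3. Involves strand 4? no. Count so far: 0
Gen 2: crossing 1x3. Involves strand 4? no. Count so far: 0
Gen 3: crossing 2x4. Involves strand 4? yes. Count so far: 1
Gen 4: crossing 1x4. Involves strand 4? yes. Count so far: 2
Gen 5: crossing 4x1. Involves strand 4? yes. Count so far: 3
Gen 6: crossing 3x1. Involves strand 4? no. Count so far: 3
Gen 7: crossing 3x4. Involves strand 4? yes. Count so far: 4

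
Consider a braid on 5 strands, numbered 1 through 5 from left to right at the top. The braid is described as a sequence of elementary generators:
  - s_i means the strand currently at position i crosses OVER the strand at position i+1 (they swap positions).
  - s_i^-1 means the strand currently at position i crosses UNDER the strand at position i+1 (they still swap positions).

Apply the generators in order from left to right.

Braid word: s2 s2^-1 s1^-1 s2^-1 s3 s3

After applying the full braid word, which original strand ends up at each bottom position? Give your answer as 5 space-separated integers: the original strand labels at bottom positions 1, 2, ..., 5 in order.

Answer: 2 3 1 4 5

Derivation:
Gen 1 (s2): strand 2 crosses over strand 3. Perm now: [1 3 2 4 5]
Gen 2 (s2^-1): strand 3 crosses under strand 2. Perm now: [1 2 3 4 5]
Gen 3 (s1^-1): strand 1 crosses under strand 2. Perm now: [2 1 3 4 5]
Gen 4 (s2^-1): strand 1 crosses under strand 3. Perm now: [2 3 1 4 5]
Gen 5 (s3): strand 1 crosses over strand 4. Perm now: [2 3 4 1 5]
Gen 6 (s3): strand 4 crosses over strand 1. Perm now: [2 3 1 4 5]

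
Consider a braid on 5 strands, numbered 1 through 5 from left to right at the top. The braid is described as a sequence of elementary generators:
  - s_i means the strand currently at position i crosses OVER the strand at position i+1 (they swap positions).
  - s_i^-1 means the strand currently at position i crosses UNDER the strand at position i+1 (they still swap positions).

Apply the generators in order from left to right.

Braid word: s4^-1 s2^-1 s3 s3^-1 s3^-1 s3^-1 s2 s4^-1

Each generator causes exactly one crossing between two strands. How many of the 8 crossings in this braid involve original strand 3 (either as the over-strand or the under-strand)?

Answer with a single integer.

Gen 1: crossing 4x5. Involves strand 3? no. Count so far: 0
Gen 2: crossing 2x3. Involves strand 3? yes. Count so far: 1
Gen 3: crossing 2x5. Involves strand 3? no. Count so far: 1
Gen 4: crossing 5x2. Involves strand 3? no. Count so far: 1
Gen 5: crossing 2x5. Involves strand 3? no. Count so far: 1
Gen 6: crossing 5x2. Involves strand 3? no. Count so far: 1
Gen 7: crossing 3x2. Involves strand 3? yes. Count so far: 2
Gen 8: crossing 5x4. Involves strand 3? no. Count so far: 2

Answer: 2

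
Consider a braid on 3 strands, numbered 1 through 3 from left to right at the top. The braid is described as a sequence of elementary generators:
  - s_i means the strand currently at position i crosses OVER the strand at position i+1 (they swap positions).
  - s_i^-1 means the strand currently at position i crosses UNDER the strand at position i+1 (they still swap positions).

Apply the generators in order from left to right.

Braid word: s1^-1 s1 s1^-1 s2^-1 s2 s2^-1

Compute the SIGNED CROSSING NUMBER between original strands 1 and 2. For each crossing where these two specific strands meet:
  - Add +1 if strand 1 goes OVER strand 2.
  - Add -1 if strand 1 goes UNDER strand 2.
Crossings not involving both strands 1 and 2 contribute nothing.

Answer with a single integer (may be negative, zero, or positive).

Gen 1: 1 under 2. Both 1&2? yes. Contrib: -1. Sum: -1
Gen 2: 2 over 1. Both 1&2? yes. Contrib: -1. Sum: -2
Gen 3: 1 under 2. Both 1&2? yes. Contrib: -1. Sum: -3
Gen 4: crossing 1x3. Both 1&2? no. Sum: -3
Gen 5: crossing 3x1. Both 1&2? no. Sum: -3
Gen 6: crossing 1x3. Both 1&2? no. Sum: -3

Answer: -3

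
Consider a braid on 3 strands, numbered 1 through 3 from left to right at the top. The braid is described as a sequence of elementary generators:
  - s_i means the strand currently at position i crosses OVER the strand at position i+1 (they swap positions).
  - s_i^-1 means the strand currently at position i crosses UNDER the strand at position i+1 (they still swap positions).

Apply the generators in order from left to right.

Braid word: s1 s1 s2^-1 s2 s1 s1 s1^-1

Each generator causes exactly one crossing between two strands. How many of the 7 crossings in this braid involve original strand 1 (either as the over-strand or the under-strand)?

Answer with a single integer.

Answer: 5

Derivation:
Gen 1: crossing 1x2. Involves strand 1? yes. Count so far: 1
Gen 2: crossing 2x1. Involves strand 1? yes. Count so far: 2
Gen 3: crossing 2x3. Involves strand 1? no. Count so far: 2
Gen 4: crossing 3x2. Involves strand 1? no. Count so far: 2
Gen 5: crossing 1x2. Involves strand 1? yes. Count so far: 3
Gen 6: crossing 2x1. Involves strand 1? yes. Count so far: 4
Gen 7: crossing 1x2. Involves strand 1? yes. Count so far: 5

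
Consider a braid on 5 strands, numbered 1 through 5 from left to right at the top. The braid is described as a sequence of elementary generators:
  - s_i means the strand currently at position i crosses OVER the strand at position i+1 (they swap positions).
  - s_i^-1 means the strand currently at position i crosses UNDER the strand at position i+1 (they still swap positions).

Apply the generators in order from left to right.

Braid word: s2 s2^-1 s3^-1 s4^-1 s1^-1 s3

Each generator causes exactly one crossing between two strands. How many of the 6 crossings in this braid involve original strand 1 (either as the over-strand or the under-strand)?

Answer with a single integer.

Answer: 1

Derivation:
Gen 1: crossing 2x3. Involves strand 1? no. Count so far: 0
Gen 2: crossing 3x2. Involves strand 1? no. Count so far: 0
Gen 3: crossing 3x4. Involves strand 1? no. Count so far: 0
Gen 4: crossing 3x5. Involves strand 1? no. Count so far: 0
Gen 5: crossing 1x2. Involves strand 1? yes. Count so far: 1
Gen 6: crossing 4x5. Involves strand 1? no. Count so far: 1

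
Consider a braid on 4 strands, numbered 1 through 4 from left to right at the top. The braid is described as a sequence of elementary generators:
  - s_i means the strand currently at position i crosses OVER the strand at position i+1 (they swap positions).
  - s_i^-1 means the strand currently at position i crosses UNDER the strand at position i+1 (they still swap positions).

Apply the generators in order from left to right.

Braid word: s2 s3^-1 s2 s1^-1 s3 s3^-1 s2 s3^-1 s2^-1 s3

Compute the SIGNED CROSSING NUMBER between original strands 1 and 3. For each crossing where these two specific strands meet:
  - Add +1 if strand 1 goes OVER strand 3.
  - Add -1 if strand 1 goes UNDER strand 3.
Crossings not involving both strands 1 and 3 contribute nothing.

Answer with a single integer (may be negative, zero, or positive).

Gen 1: crossing 2x3. Both 1&3? no. Sum: 0
Gen 2: crossing 2x4. Both 1&3? no. Sum: 0
Gen 3: crossing 3x4. Both 1&3? no. Sum: 0
Gen 4: crossing 1x4. Both 1&3? no. Sum: 0
Gen 5: crossing 3x2. Both 1&3? no. Sum: 0
Gen 6: crossing 2x3. Both 1&3? no. Sum: 0
Gen 7: 1 over 3. Both 1&3? yes. Contrib: +1. Sum: 1
Gen 8: crossing 1x2. Both 1&3? no. Sum: 1
Gen 9: crossing 3x2. Both 1&3? no. Sum: 1
Gen 10: 3 over 1. Both 1&3? yes. Contrib: -1. Sum: 0

Answer: 0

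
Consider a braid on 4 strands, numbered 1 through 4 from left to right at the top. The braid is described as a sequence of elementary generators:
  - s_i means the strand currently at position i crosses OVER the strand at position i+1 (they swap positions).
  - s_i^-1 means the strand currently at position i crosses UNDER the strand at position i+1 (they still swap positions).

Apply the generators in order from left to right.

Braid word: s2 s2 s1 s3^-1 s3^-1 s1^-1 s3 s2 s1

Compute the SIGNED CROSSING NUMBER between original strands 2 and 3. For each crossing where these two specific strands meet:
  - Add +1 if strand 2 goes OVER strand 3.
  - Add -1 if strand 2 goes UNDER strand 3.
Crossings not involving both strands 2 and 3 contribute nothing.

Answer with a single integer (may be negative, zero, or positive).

Gen 1: 2 over 3. Both 2&3? yes. Contrib: +1. Sum: 1
Gen 2: 3 over 2. Both 2&3? yes. Contrib: -1. Sum: 0
Gen 3: crossing 1x2. Both 2&3? no. Sum: 0
Gen 4: crossing 3x4. Both 2&3? no. Sum: 0
Gen 5: crossing 4x3. Both 2&3? no. Sum: 0
Gen 6: crossing 2x1. Both 2&3? no. Sum: 0
Gen 7: crossing 3x4. Both 2&3? no. Sum: 0
Gen 8: crossing 2x4. Both 2&3? no. Sum: 0
Gen 9: crossing 1x4. Both 2&3? no. Sum: 0

Answer: 0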